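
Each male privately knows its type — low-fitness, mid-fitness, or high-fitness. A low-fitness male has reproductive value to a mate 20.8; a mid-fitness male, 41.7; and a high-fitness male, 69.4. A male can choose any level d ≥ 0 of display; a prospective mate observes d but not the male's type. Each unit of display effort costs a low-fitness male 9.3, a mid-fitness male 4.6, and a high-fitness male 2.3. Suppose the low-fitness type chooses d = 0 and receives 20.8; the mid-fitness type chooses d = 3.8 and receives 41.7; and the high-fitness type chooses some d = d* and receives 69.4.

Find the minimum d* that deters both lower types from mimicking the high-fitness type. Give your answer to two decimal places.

Mid-fitness type (on-path payoff 41.7 − 4.6×3.8 = 24.22) won't mimic when 24.22 ≥ 69.4 − 4.6·d*, i.e. d* ≥ 9.82.
Low-fitness type (on-path payoff 20.8) won't mimic when 20.8 ≥ 69.4 − 9.3·d*, i.e. d* ≥ 5.23.
Both must hold, so d* = max(5.23, 9.82) = 9.82. The mid-fitness type's constraint binds.

9.82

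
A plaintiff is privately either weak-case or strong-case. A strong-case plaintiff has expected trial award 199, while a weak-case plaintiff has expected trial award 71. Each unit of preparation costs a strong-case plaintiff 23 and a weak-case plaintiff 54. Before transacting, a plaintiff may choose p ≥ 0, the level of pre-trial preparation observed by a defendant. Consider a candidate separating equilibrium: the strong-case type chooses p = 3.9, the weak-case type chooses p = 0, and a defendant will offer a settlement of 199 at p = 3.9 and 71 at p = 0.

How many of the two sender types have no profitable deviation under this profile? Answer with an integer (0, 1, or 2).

2

Strong-case type: signal → 199 − 23 × 3.9 = 109.3; deviate to 0 → 71. IC holds (109.3 ≥ 71).
Weak-case type: stay at 0 → 71; mimic → 199 − 54 × 3.9 = -11.6. IC holds (71 ≥ -11.6).
2 of 2 constraints hold, so this is a separating equilibrium.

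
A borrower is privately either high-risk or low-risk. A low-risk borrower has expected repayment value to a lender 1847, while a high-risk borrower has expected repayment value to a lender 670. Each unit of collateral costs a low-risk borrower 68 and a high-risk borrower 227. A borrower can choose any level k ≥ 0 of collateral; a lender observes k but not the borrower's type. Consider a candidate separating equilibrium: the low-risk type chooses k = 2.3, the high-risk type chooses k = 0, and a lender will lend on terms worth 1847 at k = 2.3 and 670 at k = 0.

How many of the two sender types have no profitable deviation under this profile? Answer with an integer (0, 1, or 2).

1

Low-risk type: signal → 1847 − 68 × 2.3 = 1690.6; deviate to 0 → 670. IC holds (1690.6 ≥ 670).
High-risk type: stay at 0 → 670; mimic → 1847 − 227 × 2.3 = 1324.9. IC fails (670 < 1324.9).
1 of 2 constraints hold, so this profile is not an equilibrium.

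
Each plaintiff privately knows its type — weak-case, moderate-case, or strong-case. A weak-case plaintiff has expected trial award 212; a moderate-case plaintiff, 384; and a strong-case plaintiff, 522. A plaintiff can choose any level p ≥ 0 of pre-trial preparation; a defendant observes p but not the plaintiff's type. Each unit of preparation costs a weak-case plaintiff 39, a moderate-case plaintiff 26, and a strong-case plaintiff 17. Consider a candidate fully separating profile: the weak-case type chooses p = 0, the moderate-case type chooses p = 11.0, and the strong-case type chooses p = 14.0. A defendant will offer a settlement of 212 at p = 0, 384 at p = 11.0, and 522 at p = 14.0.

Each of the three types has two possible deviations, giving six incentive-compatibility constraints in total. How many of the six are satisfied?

4

Strong-case (own payoff 522 − 17×14.0 = 284): to p=0 gives 212 → no gain ✓; to p=11.0 gives 384 − 17×11.0 = 197 → no gain ✓.
Moderate-case (own payoff 384 − 26×11.0 = 98): to p=0 gives 212 → profitable ✗; to p=14.0 gives 522 − 26×14.0 = 158 → profitable ✗.
Weak-case (own payoff 212): to p=11.0 gives 384 − 39×11.0 = -45 → no gain ✓; to p=14.0 gives 522 − 39×14.0 = -24 → no gain ✓.
4 of the 6 constraints hold; not an equilibrium.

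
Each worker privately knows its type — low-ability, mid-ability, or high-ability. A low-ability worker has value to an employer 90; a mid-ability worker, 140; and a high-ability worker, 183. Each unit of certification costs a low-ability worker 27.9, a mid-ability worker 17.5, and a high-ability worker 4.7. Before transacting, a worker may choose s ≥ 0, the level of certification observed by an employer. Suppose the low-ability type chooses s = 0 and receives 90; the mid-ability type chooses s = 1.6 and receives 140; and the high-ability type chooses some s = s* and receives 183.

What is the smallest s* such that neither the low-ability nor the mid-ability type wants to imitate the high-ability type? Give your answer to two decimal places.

4.06

Mid-ability type (on-path payoff 140 − 17.5×1.6 = 112) won't mimic when 112 ≥ 183 − 17.5·s*, i.e. s* ≥ 4.06.
Low-ability type (on-path payoff 90) won't mimic when 90 ≥ 183 − 27.9·s*, i.e. s* ≥ 3.33.
Both must hold, so s* = max(3.33, 4.06) = 4.06. The mid-ability type's constraint binds.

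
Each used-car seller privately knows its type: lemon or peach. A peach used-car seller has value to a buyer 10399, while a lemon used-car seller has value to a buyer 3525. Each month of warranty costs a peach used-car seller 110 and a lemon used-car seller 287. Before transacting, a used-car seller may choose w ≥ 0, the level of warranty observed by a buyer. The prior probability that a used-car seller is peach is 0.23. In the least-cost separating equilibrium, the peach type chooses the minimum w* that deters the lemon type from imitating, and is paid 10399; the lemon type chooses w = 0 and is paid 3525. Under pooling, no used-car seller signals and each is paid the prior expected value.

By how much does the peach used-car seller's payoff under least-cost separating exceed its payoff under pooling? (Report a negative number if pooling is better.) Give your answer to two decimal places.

Least-cost separating signal: w* solves 3525 = 10399 − 287·w*, so w* = (10399 − 3525)/287 ≈ 23.9512.
Peach type's separating payoff: 10399 − 110 × w* = 10399 − 110 × (10399 − 3525)/287 = 10399 − 756140/287 ≈ 7764.3659.
Pooling payoff: 0.23 × 10399 + 0.77 × 3525 = 5106.02.
Difference: 7764.3659 − 5106.02 = 2658.3459, i.e. 2658.35 to two decimal places.
The peach type prefers to separate.

2658.35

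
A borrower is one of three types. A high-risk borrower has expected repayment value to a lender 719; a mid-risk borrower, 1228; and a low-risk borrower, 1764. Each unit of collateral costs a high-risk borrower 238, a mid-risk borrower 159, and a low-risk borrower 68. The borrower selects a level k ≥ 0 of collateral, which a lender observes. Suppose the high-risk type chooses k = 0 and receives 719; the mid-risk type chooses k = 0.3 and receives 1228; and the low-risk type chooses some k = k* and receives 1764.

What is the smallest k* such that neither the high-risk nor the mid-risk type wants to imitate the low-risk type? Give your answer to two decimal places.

High-risk type (on-path payoff 719) won't mimic when 719 ≥ 1764 − 238·k*, i.e. k* ≥ 4.39.
Mid-risk type (on-path payoff 1228 − 159×0.3 = 1180.3) won't mimic when 1180.3 ≥ 1764 − 159·k*, i.e. k* ≥ 3.67.
Both must hold, so k* = max(4.39, 3.67) = 4.39. The high-risk type's constraint binds.

4.39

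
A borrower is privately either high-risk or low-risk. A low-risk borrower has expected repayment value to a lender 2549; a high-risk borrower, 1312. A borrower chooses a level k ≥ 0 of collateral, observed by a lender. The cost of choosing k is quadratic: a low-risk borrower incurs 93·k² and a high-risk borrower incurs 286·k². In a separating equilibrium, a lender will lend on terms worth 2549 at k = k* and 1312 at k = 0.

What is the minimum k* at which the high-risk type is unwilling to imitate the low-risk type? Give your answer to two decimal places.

2.08

The high-risk type at k = 0 receives 1312; imitating at k* yields 2549 − 286·k*².
Indifference: 1312 = 2549 − 286·k*², so k*² = (2549 − 1312) / 286 ≈ 4.3252.
k* = √4.3252 ≈ 2.08.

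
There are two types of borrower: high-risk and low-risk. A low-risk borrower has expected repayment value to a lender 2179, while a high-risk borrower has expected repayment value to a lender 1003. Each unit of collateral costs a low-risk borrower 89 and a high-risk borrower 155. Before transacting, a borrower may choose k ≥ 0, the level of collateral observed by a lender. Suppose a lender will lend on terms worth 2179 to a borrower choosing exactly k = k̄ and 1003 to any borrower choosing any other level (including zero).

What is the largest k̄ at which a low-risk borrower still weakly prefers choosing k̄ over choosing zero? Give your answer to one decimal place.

Choosing k̄ yields the low-risk type 2179 − 89·k̄; choosing zero yields 1003.
The low-risk type is indifferent at 2179 − 89·k̄ = 1003, i.e. k̄ = (2179 − 1003) / 89 ≈ 13.2.
For any k̄ above 13.2 the low-risk type would rather pool at zero, so separation collapses.

13.2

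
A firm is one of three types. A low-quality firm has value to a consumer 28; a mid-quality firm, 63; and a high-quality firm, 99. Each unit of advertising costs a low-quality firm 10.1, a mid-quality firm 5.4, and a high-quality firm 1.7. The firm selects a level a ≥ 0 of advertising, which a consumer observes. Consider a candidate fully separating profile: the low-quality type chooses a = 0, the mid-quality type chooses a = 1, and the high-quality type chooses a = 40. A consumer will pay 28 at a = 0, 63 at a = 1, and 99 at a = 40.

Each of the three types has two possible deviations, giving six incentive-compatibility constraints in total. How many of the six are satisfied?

Low-quality (own payoff 28): to a=1 gives 63 − 10.1×1 = 52.9 → profitable ✗; to a=40 gives 99 − 10.1×40 = -305 → no gain ✓.
Mid-quality (own payoff 63 − 5.4×1 = 57.6): to a=0 gives 28 → no gain ✓; to a=40 gives 99 − 5.4×40 = -117 → no gain ✓.
High-quality (own payoff 99 − 1.7×40 = 31): to a=0 gives 28 → no gain ✓; to a=1 gives 63 − 1.7×1 = 61.3 → profitable ✗.
4 of the 6 constraints hold; not an equilibrium.

4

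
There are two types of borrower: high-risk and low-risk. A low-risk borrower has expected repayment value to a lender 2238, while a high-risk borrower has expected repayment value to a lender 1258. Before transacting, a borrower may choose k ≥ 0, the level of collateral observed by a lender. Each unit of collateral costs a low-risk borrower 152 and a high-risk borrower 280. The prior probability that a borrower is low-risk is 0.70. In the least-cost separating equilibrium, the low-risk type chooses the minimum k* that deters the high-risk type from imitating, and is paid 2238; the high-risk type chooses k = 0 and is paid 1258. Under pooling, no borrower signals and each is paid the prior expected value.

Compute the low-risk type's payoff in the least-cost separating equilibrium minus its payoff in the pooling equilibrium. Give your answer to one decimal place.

-238.0

Least-cost separating signal: k* solves 1258 = 2238 − 280·k*, so k* = (2238 − 1258)/280 = 3.5.
Low-risk type's separating payoff: 2238 − 152 × k* = 2238 − 152 × (2238 − 1258)/280 = 2238 − 148960/280 = 1706.
Pooling payoff: 0.70 × 2238 + 0.30 × 1258 = 1944.
Difference: 1706 − 1944 = -238.0.
The low-risk type would prefer the pooling outcome.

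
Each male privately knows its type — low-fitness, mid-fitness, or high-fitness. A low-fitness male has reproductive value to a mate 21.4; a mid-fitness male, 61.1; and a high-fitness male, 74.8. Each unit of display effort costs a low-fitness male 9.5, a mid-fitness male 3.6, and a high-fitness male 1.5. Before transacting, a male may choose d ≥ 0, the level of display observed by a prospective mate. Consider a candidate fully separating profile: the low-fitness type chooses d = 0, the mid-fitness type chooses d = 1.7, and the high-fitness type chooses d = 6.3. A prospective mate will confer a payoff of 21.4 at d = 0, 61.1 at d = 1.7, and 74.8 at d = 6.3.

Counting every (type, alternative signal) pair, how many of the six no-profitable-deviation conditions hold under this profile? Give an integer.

5

Low-fitness (own payoff 21.4): to d=1.7 gives 61.1 − 9.5×1.7 = 44.95 → profitable ✗; to d=6.3 gives 74.8 − 9.5×6.3 = 14.95 → no gain ✓.
High-fitness (own payoff 74.8 − 1.5×6.3 = 65.35): to d=0 gives 21.4 → no gain ✓; to d=1.7 gives 61.1 − 1.5×1.7 = 58.55 → no gain ✓.
Mid-fitness (own payoff 61.1 − 3.6×1.7 = 54.98): to d=0 gives 21.4 → no gain ✓; to d=6.3 gives 74.8 − 3.6×6.3 = 52.12 → no gain ✓.
5 of the 6 constraints hold; not an equilibrium.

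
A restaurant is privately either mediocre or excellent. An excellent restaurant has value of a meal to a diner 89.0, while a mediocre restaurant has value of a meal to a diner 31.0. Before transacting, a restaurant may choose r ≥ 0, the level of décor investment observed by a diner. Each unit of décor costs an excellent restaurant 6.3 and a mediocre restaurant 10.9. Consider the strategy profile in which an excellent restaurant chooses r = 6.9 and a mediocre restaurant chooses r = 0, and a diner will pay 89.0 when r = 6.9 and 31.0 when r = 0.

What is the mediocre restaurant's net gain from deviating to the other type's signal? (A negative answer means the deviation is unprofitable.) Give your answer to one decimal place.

Playing r = 0 the mediocre restaurant receives 31.0.
Deviating to r = 6.9 brings payment 89.0 at cost 10.9 × 6.9 = 75.21, netting 13.79.
Gain from deviating: 13.79 − 31.0 = -17.21, i.e. -17.2 to one decimal place.
The gain is negative, so the mediocre type's incentive-compatibility constraint is satisfied.

-17.2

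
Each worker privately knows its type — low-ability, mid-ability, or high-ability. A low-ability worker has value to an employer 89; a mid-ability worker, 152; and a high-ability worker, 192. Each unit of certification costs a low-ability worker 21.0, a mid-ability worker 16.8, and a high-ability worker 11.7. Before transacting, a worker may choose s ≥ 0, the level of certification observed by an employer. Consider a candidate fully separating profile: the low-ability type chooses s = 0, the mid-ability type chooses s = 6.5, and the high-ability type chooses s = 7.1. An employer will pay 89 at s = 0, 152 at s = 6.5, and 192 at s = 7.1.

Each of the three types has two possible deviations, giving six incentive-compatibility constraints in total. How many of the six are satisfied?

4

Mid-ability (own payoff 152 − 16.8×6.5 = 42.8): to s=0 gives 89 → profitable ✗; to s=7.1 gives 192 − 16.8×7.1 = 72.72 → profitable ✗.
High-ability (own payoff 192 − 11.7×7.1 = 108.93): to s=0 gives 89 → no gain ✓; to s=6.5 gives 152 − 11.7×6.5 = 75.95 → no gain ✓.
Low-ability (own payoff 89): to s=6.5 gives 152 − 21.0×6.5 = 15.5 → no gain ✓; to s=7.1 gives 192 − 21.0×7.1 = 42.9 → no gain ✓.
4 of the 6 constraints hold; not an equilibrium.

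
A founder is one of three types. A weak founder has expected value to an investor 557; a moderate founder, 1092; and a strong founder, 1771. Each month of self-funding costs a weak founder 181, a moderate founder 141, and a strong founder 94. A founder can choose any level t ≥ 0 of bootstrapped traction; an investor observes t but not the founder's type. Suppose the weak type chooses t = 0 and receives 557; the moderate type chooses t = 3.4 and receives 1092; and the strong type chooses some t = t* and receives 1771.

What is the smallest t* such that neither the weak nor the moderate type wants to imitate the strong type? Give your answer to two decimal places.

8.22

Weak type (on-path payoff 557) won't mimic when 557 ≥ 1771 − 181·t*, i.e. t* ≥ 6.71.
Moderate type (on-path payoff 1092 − 141×3.4 = 612.6) won't mimic when 612.6 ≥ 1771 − 141·t*, i.e. t* ≥ 8.22.
Both must hold, so t* = max(6.71, 8.22) = 8.22. The moderate type's constraint binds.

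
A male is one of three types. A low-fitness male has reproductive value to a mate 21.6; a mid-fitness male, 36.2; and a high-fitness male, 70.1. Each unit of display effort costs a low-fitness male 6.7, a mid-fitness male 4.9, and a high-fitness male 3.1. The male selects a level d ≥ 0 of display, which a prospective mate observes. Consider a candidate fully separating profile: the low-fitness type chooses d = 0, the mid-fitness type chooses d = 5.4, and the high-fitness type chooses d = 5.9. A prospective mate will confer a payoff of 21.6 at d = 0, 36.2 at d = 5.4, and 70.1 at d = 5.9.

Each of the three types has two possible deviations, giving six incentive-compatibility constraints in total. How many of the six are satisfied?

3

Low-fitness (own payoff 21.6): to d=5.4 gives 36.2 − 6.7×5.4 = 0.02 → no gain ✓; to d=5.9 gives 70.1 − 6.7×5.9 = 30.57 → profitable ✗.
High-fitness (own payoff 70.1 − 3.1×5.9 = 51.81): to d=0 gives 21.6 → no gain ✓; to d=5.4 gives 36.2 − 3.1×5.4 = 19.46 → no gain ✓.
Mid-fitness (own payoff 36.2 − 4.9×5.4 = 9.74): to d=0 gives 21.6 → profitable ✗; to d=5.9 gives 70.1 − 4.9×5.9 = 41.19 → profitable ✗.
3 of the 6 constraints hold; not an equilibrium.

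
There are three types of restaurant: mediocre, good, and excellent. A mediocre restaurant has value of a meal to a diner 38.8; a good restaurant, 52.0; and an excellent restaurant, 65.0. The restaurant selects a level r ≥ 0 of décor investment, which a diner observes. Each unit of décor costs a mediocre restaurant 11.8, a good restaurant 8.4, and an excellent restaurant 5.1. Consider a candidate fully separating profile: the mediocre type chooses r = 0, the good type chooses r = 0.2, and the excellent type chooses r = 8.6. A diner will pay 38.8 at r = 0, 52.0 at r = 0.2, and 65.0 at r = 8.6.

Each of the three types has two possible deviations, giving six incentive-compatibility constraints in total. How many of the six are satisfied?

Good (own payoff 52.0 − 8.4×0.2 = 50.32): to r=0 gives 38.8 → no gain ✓; to r=8.6 gives 65.0 − 8.4×8.6 = -7.24 → no gain ✓.
Excellent (own payoff 65.0 − 5.1×8.6 = 21.14): to r=0 gives 38.8 → profitable ✗; to r=0.2 gives 52.0 − 5.1×0.2 = 50.98 → profitable ✗.
Mediocre (own payoff 38.8): to r=0.2 gives 52.0 − 11.8×0.2 = 49.64 → profitable ✗; to r=8.6 gives 65.0 − 11.8×8.6 = -36.48 → no gain ✓.
3 of the 6 constraints hold; not an equilibrium.

3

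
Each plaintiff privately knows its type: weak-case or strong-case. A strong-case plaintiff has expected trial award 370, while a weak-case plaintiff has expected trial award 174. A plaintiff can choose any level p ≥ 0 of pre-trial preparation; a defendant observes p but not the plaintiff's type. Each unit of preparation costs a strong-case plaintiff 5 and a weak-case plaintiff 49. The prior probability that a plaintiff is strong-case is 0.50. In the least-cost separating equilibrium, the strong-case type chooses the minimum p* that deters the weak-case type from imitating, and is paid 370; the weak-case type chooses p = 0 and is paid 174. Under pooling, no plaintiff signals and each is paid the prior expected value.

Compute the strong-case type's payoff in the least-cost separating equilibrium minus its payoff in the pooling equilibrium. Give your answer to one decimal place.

78.0

Least-cost separating signal: p* solves 174 = 370 − 49·p*, so p* = (370 − 174)/49 = 4.
Strong-case type's separating payoff: 370 − 5 × p* = 370 − 5 × (370 − 174)/49 = 370 − 980/49 = 350.
Pooling payoff: 0.50 × 370 + 0.50 × 174 = 272.
Difference: 350 − 272 = 78.0.
The strong-case type prefers to separate.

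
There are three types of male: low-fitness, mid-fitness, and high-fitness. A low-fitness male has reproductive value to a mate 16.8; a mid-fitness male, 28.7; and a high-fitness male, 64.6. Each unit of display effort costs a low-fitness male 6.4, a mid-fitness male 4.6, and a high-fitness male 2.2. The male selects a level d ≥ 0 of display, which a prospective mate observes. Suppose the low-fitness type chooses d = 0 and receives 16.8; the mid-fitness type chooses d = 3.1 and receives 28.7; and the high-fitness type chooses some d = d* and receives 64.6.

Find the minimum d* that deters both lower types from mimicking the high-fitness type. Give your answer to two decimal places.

10.90

Mid-fitness type (on-path payoff 28.7 − 4.6×3.1 = 14.44) won't mimic when 14.44 ≥ 64.6 − 4.6·d*, i.e. d* ≥ 10.90.
Low-fitness type (on-path payoff 16.8) won't mimic when 16.8 ≥ 64.6 − 6.4·d*, i.e. d* ≥ 7.47.
Both must hold, so d* = max(7.47, 10.90) = 10.90. The mid-fitness type's constraint binds.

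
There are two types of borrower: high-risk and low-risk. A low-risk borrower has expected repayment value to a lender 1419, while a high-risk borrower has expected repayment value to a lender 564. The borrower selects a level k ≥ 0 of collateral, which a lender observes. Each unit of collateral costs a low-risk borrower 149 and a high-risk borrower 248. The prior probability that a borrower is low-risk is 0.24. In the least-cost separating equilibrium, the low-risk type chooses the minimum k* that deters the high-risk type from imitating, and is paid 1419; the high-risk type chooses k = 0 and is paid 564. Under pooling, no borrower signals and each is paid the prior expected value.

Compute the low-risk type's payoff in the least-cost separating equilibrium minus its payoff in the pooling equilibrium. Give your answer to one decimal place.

Least-cost separating signal: k* solves 564 = 1419 − 248·k*, so k* = (1419 − 564)/248 ≈ 3.4476.
Low-risk type's separating payoff: 1419 − 149 × k* = 1419 − 149 × (1419 − 564)/248 = 1419 − 127395/248 ≈ 905.310.
Pooling payoff: 0.24 × 1419 + 0.76 × 564 = 769.2.
Difference: 905.310 − 769.2 = 136.11, i.e. 136.1 to one decimal place.
The low-risk type prefers to separate.

136.1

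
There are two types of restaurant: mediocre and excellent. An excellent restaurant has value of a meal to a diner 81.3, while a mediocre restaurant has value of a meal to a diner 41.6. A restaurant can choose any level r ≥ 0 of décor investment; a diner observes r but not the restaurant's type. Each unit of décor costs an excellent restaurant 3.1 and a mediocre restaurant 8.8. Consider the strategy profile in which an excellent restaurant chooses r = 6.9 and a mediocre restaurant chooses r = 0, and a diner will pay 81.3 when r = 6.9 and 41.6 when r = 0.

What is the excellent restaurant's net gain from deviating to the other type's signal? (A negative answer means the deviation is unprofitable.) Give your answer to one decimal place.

-18.3

Playing r = 6.9 the excellent restaurant receives 81.3 − 3.1 × 6.9 = 59.91.
Deviating to r = 0 yields 41.6 instead.
Gain from deviating: 41.6 − 59.91 = -18.31, i.e. -18.3 to one decimal place.
The gain is negative, so the excellent type's incentive-compatibility constraint is satisfied.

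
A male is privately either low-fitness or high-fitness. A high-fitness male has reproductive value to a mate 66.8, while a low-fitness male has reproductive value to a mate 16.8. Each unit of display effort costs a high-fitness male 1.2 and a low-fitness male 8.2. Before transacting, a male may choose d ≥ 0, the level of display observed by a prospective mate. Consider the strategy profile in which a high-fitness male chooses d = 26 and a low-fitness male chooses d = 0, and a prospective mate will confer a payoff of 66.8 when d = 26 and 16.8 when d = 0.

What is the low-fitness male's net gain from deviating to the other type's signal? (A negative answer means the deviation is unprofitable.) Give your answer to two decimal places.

-163.20

Playing d = 0 the low-fitness male receives 16.8.
Deviating to d = 26 brings payment 66.8 at cost 8.2 × 26 = 213.2, netting -146.4.
Gain from deviating: -146.4 − 16.8 = -163.20.
The gain is negative, so the low-fitness type's incentive-compatibility constraint is satisfied.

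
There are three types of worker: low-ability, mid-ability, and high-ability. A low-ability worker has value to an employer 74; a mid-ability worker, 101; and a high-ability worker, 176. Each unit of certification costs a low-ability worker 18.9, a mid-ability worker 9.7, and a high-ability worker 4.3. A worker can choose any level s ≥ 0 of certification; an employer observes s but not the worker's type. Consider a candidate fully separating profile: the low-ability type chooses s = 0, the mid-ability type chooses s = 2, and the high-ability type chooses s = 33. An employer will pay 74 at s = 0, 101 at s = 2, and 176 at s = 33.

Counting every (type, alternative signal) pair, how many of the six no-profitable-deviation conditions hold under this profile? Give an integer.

Low-ability (own payoff 74): to s=2 gives 101 − 18.9×2 = 63.2 → no gain ✓; to s=33 gives 176 − 18.9×33 = -447.7 → no gain ✓.
High-ability (own payoff 176 − 4.3×33 = 34.1): to s=0 gives 74 → profitable ✗; to s=2 gives 101 − 4.3×2 = 92.4 → profitable ✗.
Mid-ability (own payoff 101 − 9.7×2 = 81.6): to s=0 gives 74 → no gain ✓; to s=33 gives 176 − 9.7×33 = -144.1 → no gain ✓.
4 of the 6 constraints hold; not an equilibrium.

4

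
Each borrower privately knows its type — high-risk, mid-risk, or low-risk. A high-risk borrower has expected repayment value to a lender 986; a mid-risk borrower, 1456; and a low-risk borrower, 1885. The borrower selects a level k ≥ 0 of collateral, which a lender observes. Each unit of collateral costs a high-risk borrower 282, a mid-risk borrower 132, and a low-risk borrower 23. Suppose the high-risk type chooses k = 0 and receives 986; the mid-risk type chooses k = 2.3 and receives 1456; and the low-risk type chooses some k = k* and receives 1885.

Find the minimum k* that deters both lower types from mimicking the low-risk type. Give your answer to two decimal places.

High-risk type (on-path payoff 986) won't mimic when 986 ≥ 1885 − 282·k*, i.e. k* ≥ 3.19.
Mid-risk type (on-path payoff 1456 − 132×2.3 = 1152.4) won't mimic when 1152.4 ≥ 1885 − 132·k*, i.e. k* ≥ 5.55.
Both must hold, so k* = max(3.19, 5.55) = 5.55. The mid-risk type's constraint binds.

5.55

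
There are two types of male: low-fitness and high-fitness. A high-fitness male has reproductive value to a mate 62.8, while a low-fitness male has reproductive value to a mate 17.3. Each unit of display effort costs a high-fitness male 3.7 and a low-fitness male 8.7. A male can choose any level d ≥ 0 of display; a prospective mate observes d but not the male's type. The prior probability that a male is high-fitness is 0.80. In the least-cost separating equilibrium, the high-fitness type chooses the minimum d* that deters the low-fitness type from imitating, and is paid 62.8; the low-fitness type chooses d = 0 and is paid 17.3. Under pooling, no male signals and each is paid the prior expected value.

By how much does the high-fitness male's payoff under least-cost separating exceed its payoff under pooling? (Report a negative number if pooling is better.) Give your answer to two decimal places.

-10.25

Least-cost separating signal: d* solves 17.3 = 62.8 − 8.7·d*, so d* = (62.8 − 17.3)/8.7 ≈ 5.2299.
High-fitness type's separating payoff: 62.8 − 3.7 × d* = 62.8 − 3.7 × (62.8 − 17.3)/8.7 = 62.8 − 168.35/8.7 ≈ 43.4494.
Pooling payoff: 0.80 × 62.8 + 0.20 × 17.3 = 53.7.
Difference: 43.4494 − 53.7 = -10.2506, i.e. -10.25 to two decimal places.
The high-fitness type would prefer the pooling outcome.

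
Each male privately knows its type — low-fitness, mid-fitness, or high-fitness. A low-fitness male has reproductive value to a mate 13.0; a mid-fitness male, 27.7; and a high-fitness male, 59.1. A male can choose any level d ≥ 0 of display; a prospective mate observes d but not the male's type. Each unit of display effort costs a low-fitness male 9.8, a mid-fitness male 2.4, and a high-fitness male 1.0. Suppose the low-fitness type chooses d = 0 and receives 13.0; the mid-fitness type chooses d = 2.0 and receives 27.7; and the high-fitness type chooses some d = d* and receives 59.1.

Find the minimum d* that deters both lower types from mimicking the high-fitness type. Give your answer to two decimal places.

15.08

Low-fitness type (on-path payoff 13.0) won't mimic when 13.0 ≥ 59.1 − 9.8·d*, i.e. d* ≥ 4.70.
Mid-fitness type (on-path payoff 27.7 − 2.4×2.0 = 22.9) won't mimic when 22.9 ≥ 59.1 − 2.4·d*, i.e. d* ≥ 15.08.
Both must hold, so d* = max(4.70, 15.08) = 15.08. The mid-fitness type's constraint binds.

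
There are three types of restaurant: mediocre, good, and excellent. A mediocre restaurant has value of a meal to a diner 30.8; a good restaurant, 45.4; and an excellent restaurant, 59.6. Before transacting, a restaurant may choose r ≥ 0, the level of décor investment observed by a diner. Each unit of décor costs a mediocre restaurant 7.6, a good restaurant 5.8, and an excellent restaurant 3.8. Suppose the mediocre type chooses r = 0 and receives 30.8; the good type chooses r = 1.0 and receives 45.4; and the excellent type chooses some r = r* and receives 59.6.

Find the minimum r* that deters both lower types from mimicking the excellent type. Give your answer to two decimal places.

Mediocre type (on-path payoff 30.8) won't mimic when 30.8 ≥ 59.6 − 7.6·r*, i.e. r* ≥ 3.79.
Good type (on-path payoff 45.4 − 5.8×1.0 = 39.6) won't mimic when 39.6 ≥ 59.6 − 5.8·r*, i.e. r* ≥ 3.45.
Both must hold, so r* = max(3.79, 3.45) = 3.79. The mediocre type's constraint binds.

3.79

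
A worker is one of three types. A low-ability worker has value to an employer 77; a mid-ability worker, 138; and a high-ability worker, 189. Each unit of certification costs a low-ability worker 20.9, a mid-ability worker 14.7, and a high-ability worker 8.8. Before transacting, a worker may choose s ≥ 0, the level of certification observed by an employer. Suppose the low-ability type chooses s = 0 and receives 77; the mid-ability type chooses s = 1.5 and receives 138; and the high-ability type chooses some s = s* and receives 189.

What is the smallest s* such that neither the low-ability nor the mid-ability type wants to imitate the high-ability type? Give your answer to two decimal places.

Mid-ability type (on-path payoff 138 − 14.7×1.5 = 115.95) won't mimic when 115.95 ≥ 189 − 14.7·s*, i.e. s* ≥ 4.97.
Low-ability type (on-path payoff 77) won't mimic when 77 ≥ 189 − 20.9·s*, i.e. s* ≥ 5.36.
Both must hold, so s* = max(5.36, 4.97) = 5.36. The low-ability type's constraint binds.

5.36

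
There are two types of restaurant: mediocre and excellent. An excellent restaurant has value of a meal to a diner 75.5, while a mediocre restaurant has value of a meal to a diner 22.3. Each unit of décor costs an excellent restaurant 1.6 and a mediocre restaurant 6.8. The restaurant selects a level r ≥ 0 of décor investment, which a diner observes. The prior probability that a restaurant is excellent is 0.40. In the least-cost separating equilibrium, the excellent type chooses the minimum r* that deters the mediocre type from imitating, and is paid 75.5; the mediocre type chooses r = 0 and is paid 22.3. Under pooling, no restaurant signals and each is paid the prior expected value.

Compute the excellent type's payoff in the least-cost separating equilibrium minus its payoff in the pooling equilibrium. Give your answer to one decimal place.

19.4

Least-cost separating signal: r* solves 22.3 = 75.5 − 6.8·r*, so r* = (75.5 − 22.3)/6.8 ≈ 7.8235.
Excellent type's separating payoff: 75.5 − 1.6 × r* = 75.5 − 1.6 × (75.5 − 22.3)/6.8 = 75.5 − 85.12/6.8 ≈ 62.982.
Pooling payoff: 0.40 × 75.5 + 0.60 × 22.3 = 43.58.
Difference: 62.982 − 43.58 = 19.402, i.e. 19.4 to one decimal place.
The excellent type prefers to separate.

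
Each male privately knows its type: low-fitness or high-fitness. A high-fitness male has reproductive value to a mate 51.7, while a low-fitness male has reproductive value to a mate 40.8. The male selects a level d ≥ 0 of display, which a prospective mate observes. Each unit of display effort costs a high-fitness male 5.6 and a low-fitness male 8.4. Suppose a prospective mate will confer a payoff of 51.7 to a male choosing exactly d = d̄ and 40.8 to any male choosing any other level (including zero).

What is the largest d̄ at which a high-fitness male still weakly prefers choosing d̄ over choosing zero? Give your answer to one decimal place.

1.9

Choosing d̄ yields the high-fitness type 51.7 − 5.6·d̄; choosing zero yields 40.8.
The high-fitness type is indifferent at 51.7 − 5.6·d̄ = 40.8, i.e. d̄ = (51.7 − 40.8) / 5.6 ≈ 1.9.
For any d̄ above 1.9 the high-fitness type would rather pool at zero, so separation collapses.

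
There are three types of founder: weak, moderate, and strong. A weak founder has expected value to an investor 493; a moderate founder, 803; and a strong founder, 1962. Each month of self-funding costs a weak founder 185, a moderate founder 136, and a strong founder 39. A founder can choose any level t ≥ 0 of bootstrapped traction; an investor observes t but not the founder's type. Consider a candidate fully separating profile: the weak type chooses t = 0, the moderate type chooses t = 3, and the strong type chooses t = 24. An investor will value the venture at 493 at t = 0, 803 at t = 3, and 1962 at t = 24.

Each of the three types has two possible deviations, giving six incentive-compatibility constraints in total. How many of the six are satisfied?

Weak (own payoff 493): to t=3 gives 803 − 185×3 = 248 → no gain ✓; to t=24 gives 1962 − 185×24 = -2478 → no gain ✓.
Moderate (own payoff 803 − 136×3 = 395): to t=0 gives 493 → profitable ✗; to t=24 gives 1962 − 136×24 = -1302 → no gain ✓.
Strong (own payoff 1962 − 39×24 = 1026): to t=0 gives 493 → no gain ✓; to t=3 gives 803 − 39×3 = 686 → no gain ✓.
5 of the 6 constraints hold; not an equilibrium.

5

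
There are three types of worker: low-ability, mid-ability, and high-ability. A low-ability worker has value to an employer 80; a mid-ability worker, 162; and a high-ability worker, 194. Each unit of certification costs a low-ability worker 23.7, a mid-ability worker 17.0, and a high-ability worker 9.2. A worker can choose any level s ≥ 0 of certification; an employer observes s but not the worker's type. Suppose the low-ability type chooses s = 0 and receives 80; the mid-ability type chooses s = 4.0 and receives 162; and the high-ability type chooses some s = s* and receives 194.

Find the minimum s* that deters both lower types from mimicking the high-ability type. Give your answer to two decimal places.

Mid-ability type (on-path payoff 162 − 17.0×4.0 = 94) won't mimic when 94 ≥ 194 − 17.0·s*, i.e. s* ≥ 5.88.
Low-ability type (on-path payoff 80) won't mimic when 80 ≥ 194 − 23.7·s*, i.e. s* ≥ 4.81.
Both must hold, so s* = max(4.81, 5.88) = 5.88. The mid-ability type's constraint binds.

5.88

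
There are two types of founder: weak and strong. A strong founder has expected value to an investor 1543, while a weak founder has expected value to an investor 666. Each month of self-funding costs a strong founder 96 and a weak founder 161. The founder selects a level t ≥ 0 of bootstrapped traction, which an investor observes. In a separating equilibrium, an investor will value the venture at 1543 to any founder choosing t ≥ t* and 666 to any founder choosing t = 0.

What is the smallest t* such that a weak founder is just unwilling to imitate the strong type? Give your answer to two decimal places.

5.45

A weak founder choosing t = 0 receives 666.
Imitating at t* instead would pay 1543 at cost 161·t*, netting 1543 − 161·t*.
Indifference: 666 = 1543 − 161·t*, so t* = (1543 − 666) / 161 ≈ 5.45.
At t* the weak type's incentive constraint just binds; the strong type strictly prefers t* since its per-unit cost is lower.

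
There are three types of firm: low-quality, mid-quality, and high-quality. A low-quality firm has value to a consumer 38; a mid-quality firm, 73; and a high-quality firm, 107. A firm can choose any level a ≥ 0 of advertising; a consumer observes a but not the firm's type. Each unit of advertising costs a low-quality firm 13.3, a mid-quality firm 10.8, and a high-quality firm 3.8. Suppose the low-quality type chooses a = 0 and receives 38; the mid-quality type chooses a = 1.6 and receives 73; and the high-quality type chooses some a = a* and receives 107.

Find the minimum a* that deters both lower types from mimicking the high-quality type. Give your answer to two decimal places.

5.19

Mid-quality type (on-path payoff 73 − 10.8×1.6 = 55.72) won't mimic when 55.72 ≥ 107 − 10.8·a*, i.e. a* ≥ 4.75.
Low-quality type (on-path payoff 38) won't mimic when 38 ≥ 107 − 13.3·a*, i.e. a* ≥ 5.19.
Both must hold, so a* = max(5.19, 4.75) = 5.19. The low-quality type's constraint binds.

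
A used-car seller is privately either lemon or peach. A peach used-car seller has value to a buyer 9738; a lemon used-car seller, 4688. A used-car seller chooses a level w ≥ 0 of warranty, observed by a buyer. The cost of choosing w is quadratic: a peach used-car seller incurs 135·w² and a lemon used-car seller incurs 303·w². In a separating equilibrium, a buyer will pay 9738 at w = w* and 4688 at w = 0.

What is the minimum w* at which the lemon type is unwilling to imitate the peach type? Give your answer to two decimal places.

4.08

The lemon type at w = 0 receives 4688; imitating at w* yields 9738 − 303·w*².
Indifference: 4688 = 9738 − 303·w*², so w*² = (9738 − 4688) / 303 ≈ 16.6667.
w* = √16.6667 ≈ 4.08.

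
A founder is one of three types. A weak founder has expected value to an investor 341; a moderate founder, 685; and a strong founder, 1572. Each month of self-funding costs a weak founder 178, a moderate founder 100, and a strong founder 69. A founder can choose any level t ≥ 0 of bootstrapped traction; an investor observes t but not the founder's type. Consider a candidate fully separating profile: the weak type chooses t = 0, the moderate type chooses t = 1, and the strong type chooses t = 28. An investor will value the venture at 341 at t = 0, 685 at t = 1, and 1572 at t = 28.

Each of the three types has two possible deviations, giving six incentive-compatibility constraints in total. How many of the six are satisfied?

3

Weak (own payoff 341): to t=1 gives 685 − 178×1 = 507 → profitable ✗; to t=28 gives 1572 − 178×28 = -3412 → no gain ✓.
Strong (own payoff 1572 − 69×28 = -360): to t=0 gives 341 → profitable ✗; to t=1 gives 685 − 69×1 = 616 → profitable ✗.
Moderate (own payoff 685 − 100×1 = 585): to t=0 gives 341 → no gain ✓; to t=28 gives 1572 − 100×28 = -1228 → no gain ✓.
3 of the 6 constraints hold; not an equilibrium.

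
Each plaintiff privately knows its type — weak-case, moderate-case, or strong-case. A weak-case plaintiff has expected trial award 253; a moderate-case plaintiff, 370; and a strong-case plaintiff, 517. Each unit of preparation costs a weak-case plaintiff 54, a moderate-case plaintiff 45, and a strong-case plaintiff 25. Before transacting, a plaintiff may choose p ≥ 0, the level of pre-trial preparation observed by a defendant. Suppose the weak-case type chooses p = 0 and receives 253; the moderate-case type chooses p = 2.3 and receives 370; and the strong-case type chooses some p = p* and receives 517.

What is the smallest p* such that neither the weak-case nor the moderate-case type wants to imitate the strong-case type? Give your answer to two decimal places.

Moderate-case type (on-path payoff 370 − 45×2.3 = 266.5) won't mimic when 266.5 ≥ 517 − 45·p*, i.e. p* ≥ 5.57.
Weak-case type (on-path payoff 253) won't mimic when 253 ≥ 517 − 54·p*, i.e. p* ≥ 4.89.
Both must hold, so p* = max(4.89, 5.57) = 5.57. The moderate-case type's constraint binds.

5.57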